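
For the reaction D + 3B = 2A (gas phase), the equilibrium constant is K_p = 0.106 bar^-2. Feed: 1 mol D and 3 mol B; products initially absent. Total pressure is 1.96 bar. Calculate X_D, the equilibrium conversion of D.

Basis: 1 mol D initially; let X = conversion of D. Extent ξ = X.
Mole table: n_D = 1 − X; n_B = 3 − 3X; n_A = 2X.
Total moles n_T = 4 − 2X.
With p_i = (n_i/n_T)P, K_p = p_A^2 / (p_D p_B^3).
Setting this equal to 0.106 bar^-2 and taking the physical root (0 < X < 1) gives X = 0.261.

X = 0.261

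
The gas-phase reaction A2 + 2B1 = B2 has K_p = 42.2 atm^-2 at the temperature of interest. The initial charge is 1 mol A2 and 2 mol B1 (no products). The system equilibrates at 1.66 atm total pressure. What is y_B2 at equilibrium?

Let X = conversion of A2 (basis 1 mol A2); extent of reaction ξ = X.
Species balance: n_A2 = 1 − X; n_B1 = 2 − 2X; n_B2 = X.
n_T = Σnᵢ = 3 − 2X.
With p_i = (n_i/n_T)P, K_p = p_B2 / (p_A2 p_B1^2).
Equating to 42.2 atm^-2 and solving on 0 < X < 1: X = 0.855.
Then n_B2 = 0.855, n_T = 1.29, so y_B2 = 0.662.

y_B2 = 0.662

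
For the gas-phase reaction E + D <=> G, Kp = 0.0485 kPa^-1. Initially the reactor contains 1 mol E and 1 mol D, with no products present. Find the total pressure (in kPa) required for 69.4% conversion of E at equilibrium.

Let X = conversion of E (basis 1 mol E); extent of reaction ξ = X.
Mole table: n_E = 1 − X; n_D = 1 − X; n_G = X.
Total moles n_T = 2 − X.
Kp = p_G / (p_E p_D) with p_i = (n_i/n_T)·P.
At X = 0.694: the mole-fraction product g(X) = Π y_i^ν_i = 9.68. Since Kp = g(X)·P^{-1}, P = (g/Kp)^(1/1) = (9.68/0.0485)^(1/1) = 200 kPa.

P = 200 kPa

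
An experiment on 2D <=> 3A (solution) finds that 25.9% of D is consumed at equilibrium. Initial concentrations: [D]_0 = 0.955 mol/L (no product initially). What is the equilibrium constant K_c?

Let X = conversion of D.
Concentrations: [D] = 0.955 − 0.955X; [A] = 1.43X.
At X = 0.259: [D] = 0.708, [A] = 0.371.
K_c = [A]^3 / ([D]^2) = 0.102 mol/L.

K_c = 0.102 mol/L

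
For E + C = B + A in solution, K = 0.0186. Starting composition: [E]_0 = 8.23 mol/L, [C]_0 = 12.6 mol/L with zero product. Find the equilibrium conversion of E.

X = 0.148

Let X = conversion of E; extent ξ = 8.23·X mol/L.
Concentrations: [E] = 8.23 − 8.23X; [C] = 12.6 − 8.23X; [B] = 8.23X; [A] = 8.23X.
K = [B] [A] / ([E] [C]).
Setting equal to 0.0186 and solving for X on (0,1) gives X = 0.148.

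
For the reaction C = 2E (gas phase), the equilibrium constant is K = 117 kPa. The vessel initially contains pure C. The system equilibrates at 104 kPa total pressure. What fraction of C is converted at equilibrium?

Let X = conversion of C (basis 1 mol C); extent of reaction ξ = X.
At extent ξ: n_C = 1 − X; n_E = 2X.
n_T = Σnᵢ = 1 + X.
y_i = n_i/n_T, p_i = y_i·P. K = p_E^2 / (p_C).
This yields a degree-2 equation in X; solving on (0,1), X = 0.469.

X = 0.469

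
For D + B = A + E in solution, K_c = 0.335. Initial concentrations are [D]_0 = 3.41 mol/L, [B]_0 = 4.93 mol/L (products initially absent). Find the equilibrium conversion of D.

X = 0.436

Let X = conversion of D; extent ξ = 3.41·X mol/L.
Concentrations: [D] = 3.41 − 3.41X; [B] = 4.93 − 3.41X; [A] = 3.41X; [E] = 3.41X.
K_c = [A] [E] / ([D] [B]).
Setting equal to 0.335 and solving for X on (0,1) gives X = 0.436.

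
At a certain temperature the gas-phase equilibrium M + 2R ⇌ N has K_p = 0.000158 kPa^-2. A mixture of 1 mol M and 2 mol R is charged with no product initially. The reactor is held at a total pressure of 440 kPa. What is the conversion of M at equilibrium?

X = 0.761

Let X = conversion of M (basis 1 mol M); extent of reaction ξ = X.
At extent ξ: n_M = 1 − X; n_R = 2 − 2X; n_N = X.
Summing: n_T = 3 − 2X.
Mole fractions y_i = n_i/n_T; K_p = p_N / (p_M p_R^2) with p_i = y_i·P.
This yields a degree-3 equation in X; solving on (0,1), X = 0.761.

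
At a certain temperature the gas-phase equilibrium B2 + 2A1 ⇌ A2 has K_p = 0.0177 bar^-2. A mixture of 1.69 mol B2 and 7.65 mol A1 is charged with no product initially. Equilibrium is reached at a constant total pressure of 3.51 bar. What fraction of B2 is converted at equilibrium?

X = 0.125

Let X = conversion of B2 (basis 1.69 mol B2); extent of reaction ξ = 1.69X.
Mole table: n_B2 = 1.69 − 1.69X; n_A1 = 7.65 − 3.38X; n_A2 = 1.69X.
n_T = Σnᵢ = 9.34 − 3.38X.
With p_i = (n_i/n_T)P, K_p = p_A2 / (p_B2 p_A1^2).
Substituting and setting equal to 0.0177 bar^-2 gives a polynomial in X; the root in (0,1) is X = 0.125.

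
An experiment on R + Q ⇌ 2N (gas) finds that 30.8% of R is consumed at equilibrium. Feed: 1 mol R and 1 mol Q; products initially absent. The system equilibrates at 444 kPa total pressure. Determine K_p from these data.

Let X = conversion of R (basis 1 mol R); extent of reaction ξ = X.
Species balance: n_R = 1 − X; n_Q = 1 − X; n_N = 2X.
Total moles n_T = 2 (Δν = 0, constant).
At X = 0.308: n_R = 0.692, n_Q = 0.692, n_N = 0.616, n_T = 2.
p_i = (n_i/n_T)·P. K_p = p_N^2 / (p_R p_Q) = 0.792.

K_p = 0.792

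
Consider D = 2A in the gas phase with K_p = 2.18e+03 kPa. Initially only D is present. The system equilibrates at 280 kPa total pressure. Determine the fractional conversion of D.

X = 0.813

Basis: 1 mol D initially; let X = conversion of D. Extent ξ = X.
Mole table: n_D = 1 − X; n_A = 2X.
n_T = Σnᵢ = 1 + X.
y_i = n_i/n_T, p_i = y_i·P. K_p = p_A^2 / (p_D).
Equating to 2.18e+03 kPa and solving on 0 < X < 1: X = 0.813.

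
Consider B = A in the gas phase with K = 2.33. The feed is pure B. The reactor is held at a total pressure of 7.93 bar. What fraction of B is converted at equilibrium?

Let X = conversion of B (basis 1 mol B); extent of reaction ξ = X.
Species balance: n_B = 1 − X; n_A = X.
n_T stays at 1 (no change in mole number).
Mole fractions y_i = n_i/n_T; K = p_A / (p_B) with p_i = y_i·P.
This yields a degree-1 equation in X; solving on (0,1), X = 0.700.

X = 0.700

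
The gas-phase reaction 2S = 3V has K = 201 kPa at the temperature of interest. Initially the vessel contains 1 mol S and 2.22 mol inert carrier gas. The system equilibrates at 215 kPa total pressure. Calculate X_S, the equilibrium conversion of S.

X = 0.567

Let X = conversion of S (basis 1 mol S); extent of reaction ξ = 0.5X.
At extent ξ: n_S = 1 − X; n_V = 1.5X; n_I = 2.22 (inert).
Total moles n_T = 3.22 + 0.5X.
y_i = n_i/n_T, p_i = y_i·P. K = p_V^3 / (p_S^2).
Equating to 201 kPa and solving on 0 < X < 1: X = 0.567.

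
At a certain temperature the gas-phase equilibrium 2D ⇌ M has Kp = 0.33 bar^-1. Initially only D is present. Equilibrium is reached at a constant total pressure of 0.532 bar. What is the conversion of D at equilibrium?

Take 1 mol D as basis and let X be its fractional conversion, so ξ = 0.5X.
Mole table: n_D = 1 − X; n_M = 0.5X.
Summing: n_T = 1 − 0.5X.
With p_i = (n_i/n_T)P, Kp = p_M / (p_D^2).
This yields a degree-2 equation in X; solving on (0,1), X = 0.234.

X = 0.234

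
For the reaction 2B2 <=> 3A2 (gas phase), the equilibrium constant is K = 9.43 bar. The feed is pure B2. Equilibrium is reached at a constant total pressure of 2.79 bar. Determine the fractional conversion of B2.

Take 1 mol B2 as basis and let X be its fractional conversion, so ξ = 0.5X.
At extent ξ: n_B2 = 1 − X; n_A2 = 1.5X.
n_T = Σnᵢ = 1 + 0.5X.
Mole fractions y_i = n_i/n_T; K = p_A2^3 / (p_B2^2) with p_i = y_i·P.
Equating to 9.43 bar and solving on 0 < X < 1: X = 0.596.

X = 0.596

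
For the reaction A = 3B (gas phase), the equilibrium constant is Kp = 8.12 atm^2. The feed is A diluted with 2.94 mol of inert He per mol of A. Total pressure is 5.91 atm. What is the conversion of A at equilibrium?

X = 0.476

Let X = conversion of A (basis 1 mol A); extent of reaction ξ = X.
Species balance: n_A = 1 − X; n_B = 3X; n_I = 2.94 (inert).
n_T = Σnᵢ = 3.94 + 2X.
y_i = n_i/n_T, p_i = y_i·P. Kp = p_B^3 / (p_A).
Substituting and setting equal to 8.12 atm^2 gives a polynomial in X; the root in (0,1) is X = 0.476.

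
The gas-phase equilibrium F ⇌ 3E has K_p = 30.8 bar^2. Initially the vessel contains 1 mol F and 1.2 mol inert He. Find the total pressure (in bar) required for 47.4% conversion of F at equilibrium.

P = 7.47 bar

Take 1 mol F as basis and let X be its fractional conversion, so ξ = X.
Moles: n_F = 1 − X; n_E = 3X; n_I = 1.2 (inert).
Total moles n_T = 2.2 + 2X.
K_p = p_E^3 / (p_F) with p_i = (n_i/n_T)·P.
At X = 0.474: the mole-fraction product g(X) = Π y_i^ν_i = 0.5516. Since K_p = g(X)·P^{2}, P = (K_p/g)^(1/2) = (30.8/0.5516)^(1/2) = 7.47 bar.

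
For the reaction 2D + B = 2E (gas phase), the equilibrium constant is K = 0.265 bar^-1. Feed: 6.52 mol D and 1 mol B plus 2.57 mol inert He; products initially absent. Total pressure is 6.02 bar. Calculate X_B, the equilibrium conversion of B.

X = 0.643

Basis: 1 mol B initially; let X = conversion of B. Extent ξ = X.
Moles: n_D = 6.52 − 2X; n_B = 1 − X; n_E = 2X; n_I = 2.57 (inert).
Summing: n_T = 10.1 − X.
Mole fractions y_i = n_i/n_T; K = p_E^2 / (p_D^2 p_B) with p_i = y_i·P.
Substituting and setting equal to 0.265 bar^-1 gives a polynomial in X; the root in (0,1) is X = 0.643.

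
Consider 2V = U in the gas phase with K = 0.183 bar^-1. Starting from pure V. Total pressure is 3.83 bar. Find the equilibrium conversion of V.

X = 0.487

Let X = conversion of V (basis 1 mol V); extent of reaction ξ = 0.5X.
Moles: n_V = 1 − X; n_U = 0.5X.
Total moles n_T = 1 − 0.5X.
With p_i = (n_i/n_T)P, K = p_U / (p_V^2).
Setting this equal to 0.183 bar^-1 and taking the physical root (0 < X < 1) gives X = 0.487.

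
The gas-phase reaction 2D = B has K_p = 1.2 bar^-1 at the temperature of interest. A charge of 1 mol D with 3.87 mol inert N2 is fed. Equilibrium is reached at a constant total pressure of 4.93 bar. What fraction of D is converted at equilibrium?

X = 0.541

Let X = conversion of D (basis 1 mol D); extent of reaction ξ = 0.5X.
Species balance: n_D = 1 − X; n_B = 0.5X; n_I = 3.87 (inert).
Total moles n_T = 4.87 − 0.5X.
Mole fractions y_i = n_i/n_T; K_p = p_B / (p_D^2) with p_i = y_i·P.
Setting this equal to 1.2 bar^-1 and taking the physical root (0 < X < 1) gives X = 0.541.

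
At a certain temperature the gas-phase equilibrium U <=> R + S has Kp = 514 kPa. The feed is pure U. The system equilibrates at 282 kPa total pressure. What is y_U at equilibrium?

Take 1 mol U as basis and let X be its fractional conversion, so ξ = X.
Species balance: n_U = 1 − X; n_R = X; n_S = X.
Total moles n_T = 1 + X.
Mole fractions y_i = n_i/n_T; Kp = p_R p_S / (p_U) with p_i = y_i·P.
This yields a degree-2 equation in X; solving on (0,1), X = 0.804.
Then n_U = 0.196, n_T = 1.8, so y_U = 0.109.

y_U = 0.109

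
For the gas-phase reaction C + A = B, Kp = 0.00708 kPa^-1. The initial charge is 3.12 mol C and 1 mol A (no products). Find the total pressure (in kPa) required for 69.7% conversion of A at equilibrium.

Let X = conversion of A (basis 1 mol A); extent of reaction ξ = X.
Mole table: n_C = 3.12 − X; n_A = 1 − X; n_B = X.
Summing: n_T = 4.12 − X.
Kp = p_B / (p_C p_A) with p_i = (n_i/n_T)·P.
At X = 0.697: the mole-fraction product g(X) = Π y_i^ν_i = 3.25. Since Kp = g(X)·P^{-1}, P = (g/Kp)^(1/1) = (3.25/0.00708)^(1/1) = 459 kPa.

P = 459 kPa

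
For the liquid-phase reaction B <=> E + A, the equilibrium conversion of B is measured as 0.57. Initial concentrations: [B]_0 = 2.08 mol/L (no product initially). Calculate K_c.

Let X = conversion of B.
Concentrations: [B] = 2.08 − 2.08X; [E] = 2.08X; [A] = 2.08X.
At X = 0.57: [B] = 0.894, [E] = 1.19, [A] = 1.19.
K_c = [E] [A] / ([B]) = 1.57 mol/L.

K_c = 1.57 mol/L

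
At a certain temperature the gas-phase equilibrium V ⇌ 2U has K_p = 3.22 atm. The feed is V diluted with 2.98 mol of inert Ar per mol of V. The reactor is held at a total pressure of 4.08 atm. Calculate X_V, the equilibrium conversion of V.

Basis: 1 mol V initially; let X = conversion of V. Extent ξ = X.
Moles: n_V = 1 − X; n_U = 2X; n_I = 2.98 (inert).
Summing: n_T = 3.98 + X.
With p_i = (n_i/n_T)P, K_p = p_U^2 / (p_V).
Substituting and setting equal to 3.22 atm gives a polynomial in X; the root in (0,1) is X = 0.601.

X = 0.601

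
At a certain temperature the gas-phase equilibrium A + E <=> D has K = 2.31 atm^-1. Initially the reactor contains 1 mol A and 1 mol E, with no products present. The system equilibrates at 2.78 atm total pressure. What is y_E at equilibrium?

y_E = 0.269

Basis: 1 mol A initially; let X = conversion of A. Extent ξ = X.
Species balance: n_A = 1 − X; n_E = 1 − X; n_D = X.
n_T = Σnᵢ = 2 − X.
Mole fractions y_i = n_i/n_T; K = p_D / (p_A p_E) with p_i = y_i·P.
Setting this equal to 2.31 atm^-1 and taking the physical root (0 < X < 1) gives X = 0.633.
Then n_E = 0.367, n_T = 1.37, so y_E = 0.269.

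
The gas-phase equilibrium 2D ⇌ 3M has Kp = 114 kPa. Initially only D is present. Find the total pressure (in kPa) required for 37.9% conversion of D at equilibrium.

P = 285 kPa

Take 1 mol D as basis and let X be its fractional conversion, so ξ = 0.5X.
Species balance: n_D = 1 − X; n_M = 1.5X.
Summing: n_T = 1 + 0.5X.
Kp = p_M^3 / (p_D^2) with p_i = (n_i/n_T)·P.
At X = 0.379: the mole-fraction product g(X) = Π y_i^ν_i = 0.4005. Since Kp = g(X)·P^{1}, P = (Kp/g)^(1/1) = (114/0.4005)^(1/1) = 285 kPa.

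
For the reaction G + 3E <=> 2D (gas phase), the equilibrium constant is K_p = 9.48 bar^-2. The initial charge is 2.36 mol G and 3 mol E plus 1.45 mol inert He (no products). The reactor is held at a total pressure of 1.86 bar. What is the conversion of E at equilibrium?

Take 3 mol E as basis and let X be its fractional conversion, so ξ = X.
Mole table: n_G = 2.36 − X; n_E = 3 − 3X; n_D = 2X; n_I = 1.45 (inert).
n_T = Σnᵢ = 6.81 − 2X.
With p_i = (n_i/n_T)P, K_p = p_D^2 / (p_G p_E^3).
Setting this equal to 9.48 bar^-2 and taking the physical root (0 < X < 1) gives X = 0.670.

X = 0.670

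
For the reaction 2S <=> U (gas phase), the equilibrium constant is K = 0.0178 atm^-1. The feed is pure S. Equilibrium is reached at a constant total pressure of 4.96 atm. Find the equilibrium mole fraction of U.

Let X = conversion of S (basis 1 mol S); extent of reaction ξ = 0.5X.
At extent ξ: n_S = 1 − X; n_U = 0.5X.
n_T = Σnᵢ = 1 − 0.5X.
Mole fractions y_i = n_i/n_T; K = p_U / (p_S^2) with p_i = y_i·P.
Equating to 0.0178 atm^-1 and solving on 0 < X < 1: X = 0.140.
Then n_U = 0.0702, n_T = 0.93, so y_U = 0.075.

y_U = 0.075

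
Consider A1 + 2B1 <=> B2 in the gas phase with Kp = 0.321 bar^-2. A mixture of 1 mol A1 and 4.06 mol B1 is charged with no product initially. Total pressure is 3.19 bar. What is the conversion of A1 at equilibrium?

X = 0.639

Let X = conversion of A1 (basis 1 mol A1); extent of reaction ξ = X.
Moles: n_A1 = 1 − X; n_B1 = 4.06 − 2X; n_B2 = X.
Summing: n_T = 5.06 − 2X.
With p_i = (n_i/n_T)P, Kp = p_B2 / (p_A1 p_B1^2).
Equating to 0.321 bar^-2 and solving on 0 < X < 1: X = 0.639.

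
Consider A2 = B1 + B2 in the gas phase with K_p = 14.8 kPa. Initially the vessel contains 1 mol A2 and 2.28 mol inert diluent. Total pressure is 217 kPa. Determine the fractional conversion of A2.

Let X = conversion of A2 (basis 1 mol A2); extent of reaction ξ = X.
Moles: n_A2 = 1 − X; n_B1 = X; n_B2 = X; n_I = 2.28 (inert).
Total moles n_T = 3.28 + X.
y_i = n_i/n_T, p_i = y_i·P. K_p = p_B1 p_B2 / (p_A2).
Substituting and setting equal to 14.8 kPa gives a polynomial in X; the root in (0,1) is X = 0.391.

X = 0.391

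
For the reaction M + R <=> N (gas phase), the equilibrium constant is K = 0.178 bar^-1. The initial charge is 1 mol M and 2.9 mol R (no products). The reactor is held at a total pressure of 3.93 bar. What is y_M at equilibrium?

y_M = 0.187

Let X = conversion of M (basis 1 mol M); extent of reaction ξ = X.
Species balance: n_M = 1 − X; n_R = 2.9 − X; n_N = X.
Summing: n_T = 3.9 − X.
Mole fractions y_i = n_i/n_T; K = p_N / (p_M p_R) with p_i = y_i·P.
Substituting and setting equal to 0.178 bar^-1 gives a polynomial in X; the root in (0,1) is X = 0.335.
Then n_M = 0.665, n_T = 3.57, so y_M = 0.187.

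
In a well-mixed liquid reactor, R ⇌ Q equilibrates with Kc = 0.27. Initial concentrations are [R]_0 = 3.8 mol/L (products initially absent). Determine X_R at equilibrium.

X = 0.213

Let X = conversion of R; extent ξ = 3.8·X mol/L.
Concentrations: [R] = 3.8 − 3.8X; [Q] = 3.8X.
Kc = [Q] / ([R]).
Solving Kc = 0.27 for X ∈ (0,1): X = 0.213.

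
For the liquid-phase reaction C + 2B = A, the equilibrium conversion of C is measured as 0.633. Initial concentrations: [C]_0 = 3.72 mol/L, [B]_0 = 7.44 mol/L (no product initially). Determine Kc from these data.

Kc = 0.231 (mol/L)^-2

Let X = conversion of C.
Concentrations: [C] = 3.72 − 3.72X; [B] = 7.44 − 7.44X; [A] = 3.72X.
At X = 0.633: [C] = 1.37, [B] = 2.73, [A] = 2.35.
Kc = [A] / ([C] [B]^2) = 0.231 (mol/L)^-2.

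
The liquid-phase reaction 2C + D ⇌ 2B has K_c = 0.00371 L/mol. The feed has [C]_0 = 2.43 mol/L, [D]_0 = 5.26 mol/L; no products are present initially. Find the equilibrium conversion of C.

Let X = conversion of C; extent ξ = 2.43X/2 mol/L.
Concentrations: [C] = 2.43 − 2.43X; [D] = 5.26 − 1.22X; [B] = 2.43X.
K_c = [B]^2 / ([C]^2 [D]).
Solving K_c = 0.00371 for X ∈ (0,1): X = 0.121.

X = 0.121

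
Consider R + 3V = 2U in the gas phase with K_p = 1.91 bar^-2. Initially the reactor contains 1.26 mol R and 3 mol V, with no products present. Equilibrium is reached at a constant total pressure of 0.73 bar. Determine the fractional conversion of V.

X = 0.360

Take 3 mol V as basis and let X be its fractional conversion, so ξ = X.
Species balance: n_R = 1.26 − X; n_V = 3 − 3X; n_U = 2X.
n_T = Σnᵢ = 4.26 − 2X.
y_i = n_i/n_T, p_i = y_i·P. K_p = p_U^2 / (p_R p_V^3).
Setting this equal to 1.91 bar^-2 and taking the physical root (0 < X < 1) gives X = 0.360.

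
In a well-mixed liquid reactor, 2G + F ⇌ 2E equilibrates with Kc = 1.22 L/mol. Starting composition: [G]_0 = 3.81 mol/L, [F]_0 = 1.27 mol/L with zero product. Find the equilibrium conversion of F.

Let X = conversion of F; extent ξ = 1.27·X mol/L.
Concentrations: [G] = 3.81 − 2.54X; [F] = 1.27 − 1.27X; [E] = 2.54X.
Kc = [E]^2 / ([G]^2 [F]).
Solving Kc = 1.22 for X ∈ (0,1): X = 0.641.

X = 0.641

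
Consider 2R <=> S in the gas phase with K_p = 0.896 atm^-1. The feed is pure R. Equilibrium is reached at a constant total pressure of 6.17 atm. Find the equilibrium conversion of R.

X = 0.792

Let X = conversion of R (basis 1 mol R); extent of reaction ξ = 0.5X.
At extent ξ: n_R = 1 − X; n_S = 0.5X.
Summing: n_T = 1 − 0.5X.
With p_i = (n_i/n_T)P, K_p = p_S / (p_R^2).
Equating to 0.896 atm^-1 and solving on 0 < X < 1: X = 0.792.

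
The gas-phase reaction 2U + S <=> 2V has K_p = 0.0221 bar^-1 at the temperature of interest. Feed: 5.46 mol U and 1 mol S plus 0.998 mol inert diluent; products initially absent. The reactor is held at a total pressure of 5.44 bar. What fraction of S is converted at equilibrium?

X = 0.271

Take 1 mol S as basis and let X be its fractional conversion, so ξ = X.
Moles: n_U = 5.46 − 2X; n_S = 1 − X; n_V = 2X; n_I = 0.998 (inert).
Total moles n_T = 7.46 − X.
With p_i = (n_i/n_T)P, K_p = p_V^2 / (p_U^2 p_S).
Setting this equal to 0.0221 bar^-1 and taking the physical root (0 < X < 1) gives X = 0.271.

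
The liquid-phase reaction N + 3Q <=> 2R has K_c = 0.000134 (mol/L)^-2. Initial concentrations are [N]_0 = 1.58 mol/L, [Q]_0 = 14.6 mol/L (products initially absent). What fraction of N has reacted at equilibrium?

Let X = conversion of N; extent ξ = 1.58·X mol/L.
Concentrations: [N] = 1.58 − 1.58X; [Q] = 14.6 − 4.74X; [R] = 3.16X.
K_c = [R]^2 / ([N] [Q]^3).
Equating to 0.000134 (mol/L)^-2: the physical root is X = 0.206.

X = 0.206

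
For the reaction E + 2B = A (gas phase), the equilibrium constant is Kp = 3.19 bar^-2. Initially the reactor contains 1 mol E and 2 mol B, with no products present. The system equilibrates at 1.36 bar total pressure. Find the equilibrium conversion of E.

X = 0.562

Let X = conversion of E (basis 1 mol E); extent of reaction ξ = X.
Species balance: n_E = 1 − X; n_B = 2 − 2X; n_A = X.
Total moles n_T = 3 − 2X.
y_i = n_i/n_T, p_i = y_i·P. Kp = p_A / (p_E p_B^2).
This yields a degree-3 equation in X; solving on (0,1), X = 0.562.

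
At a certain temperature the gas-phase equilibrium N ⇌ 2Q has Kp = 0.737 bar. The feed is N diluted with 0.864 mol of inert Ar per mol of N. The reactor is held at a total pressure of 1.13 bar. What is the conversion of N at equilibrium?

X = 0.454

Let X = conversion of N (basis 1 mol N); extent of reaction ξ = X.
Species balance: n_N = 1 − X; n_Q = 2X; n_I = 0.864 (inert).
n_T = Σnᵢ = 1.86 + X.
Mole fractions y_i = n_i/n_T; Kp = p_Q^2 / (p_N) with p_i = y_i·P.
This yields a degree-2 equation in X; solving on (0,1), X = 0.454.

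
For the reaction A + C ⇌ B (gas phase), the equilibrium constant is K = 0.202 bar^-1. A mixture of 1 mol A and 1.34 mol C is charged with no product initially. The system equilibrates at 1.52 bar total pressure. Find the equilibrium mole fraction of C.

y_C = 0.545

Basis: 1 mol A initially; let X = conversion of A. Extent ξ = X.
At extent ξ: n_A = 1 − X; n_C = 1.34 − X; n_B = X.
n_T = Σnᵢ = 2.34 − X.
Mole fractions y_i = n_i/n_T; K = p_B / (p_A p_C) with p_i = y_i·P.
Setting this equal to 0.202 bar^-1 and taking the physical root (0 < X < 1) gives X = 0.143.
Then n_C = 1.2, n_T = 2.2, so y_C = 0.545.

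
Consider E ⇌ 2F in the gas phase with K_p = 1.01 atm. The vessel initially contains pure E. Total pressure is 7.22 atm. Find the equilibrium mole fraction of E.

Let X = conversion of E (basis 1 mol E); extent of reaction ξ = X.
Species balance: n_E = 1 − X; n_F = 2X.
n_T = Σnᵢ = 1 + X.
y_i = n_i/n_T, p_i = y_i·P. K_p = p_F^2 / (p_E).
Setting this equal to 1.01 atm and taking the physical root (0 < X < 1) gives X = 0.184.
Then n_E = 0.816, n_T = 1.18, so y_E = 0.689.

y_E = 0.689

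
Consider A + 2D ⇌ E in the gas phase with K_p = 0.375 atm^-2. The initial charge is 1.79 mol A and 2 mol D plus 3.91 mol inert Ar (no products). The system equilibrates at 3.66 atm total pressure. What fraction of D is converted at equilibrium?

Let X = conversion of D (basis 2 mol D); extent of reaction ξ = X.
Species balance: n_A = 1.79 − X; n_D = 2 − 2X; n_E = X; n_I = 3.91 (inert).
Total moles n_T = 7.7 − 2X.
y_i = n_i/n_T, p_i = y_i·P. K_p = p_E / (p_A p_D^2).
Equating to 0.375 atm^-2 and solving on 0 < X < 1: X = 0.295.

X = 0.295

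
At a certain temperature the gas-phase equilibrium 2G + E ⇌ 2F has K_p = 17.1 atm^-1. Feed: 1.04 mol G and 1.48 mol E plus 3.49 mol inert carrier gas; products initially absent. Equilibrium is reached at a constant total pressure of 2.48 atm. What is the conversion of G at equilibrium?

Take 1.04 mol G as basis and let X be its fractional conversion, so ξ = 0.52X.
Species balance: n_G = 1.04 − 1.04X; n_E = 1.48 − 0.52X; n_F = 1.04X; n_I = 3.49 (inert).
Summing: n_T = 6.01 − 0.52X.
y_i = n_i/n_T, p_i = y_i·P. K_p = p_F^2 / (p_G^2 p_E).
This yields a degree-3 equation in X; solving on (0,1), X = 0.742.

X = 0.742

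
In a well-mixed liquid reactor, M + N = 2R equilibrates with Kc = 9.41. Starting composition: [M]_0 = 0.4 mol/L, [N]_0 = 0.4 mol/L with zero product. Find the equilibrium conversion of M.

Let X = conversion of M; extent ξ = 0.4·X mol/L.
Concentrations: [M] = 0.4 − 0.4X; [N] = 0.4 − 0.4X; [R] = 0.8X.
Kc = [R]^2 / ([M] [N]).
This equals 9.41 at X = 0.605 (the root in 0 < X < 1).

X = 0.605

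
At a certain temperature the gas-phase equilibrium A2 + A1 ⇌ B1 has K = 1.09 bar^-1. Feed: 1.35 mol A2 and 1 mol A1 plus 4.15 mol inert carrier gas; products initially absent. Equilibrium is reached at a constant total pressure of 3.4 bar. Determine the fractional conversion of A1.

Take 1 mol A1 as basis and let X be its fractional conversion, so ξ = X.
Mole table: n_A2 = 1.35 − X; n_A1 = 1 − X; n_B1 = X; n_I = 4.15 (inert).
Total moles n_T = 6.5 − X.
y_i = n_i/n_T, p_i = y_i·P. K = p_B1 / (p_A2 p_A1).
Setting this equal to 1.09 bar^-1 and taking the physical root (0 < X < 1) gives X = 0.372.

X = 0.372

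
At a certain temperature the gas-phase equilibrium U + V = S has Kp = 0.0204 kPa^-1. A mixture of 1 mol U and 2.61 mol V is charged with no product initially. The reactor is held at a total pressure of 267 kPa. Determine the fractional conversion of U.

X = 0.779

Let X = conversion of U (basis 1 mol U); extent of reaction ξ = X.
At extent ξ: n_U = 1 − X; n_V = 2.61 − X; n_S = X.
n_T = Σnᵢ = 3.61 − X.
y_i = n_i/n_T, p_i = y_i·P. Kp = p_S / (p_U p_V).
This yields a degree-2 equation in X; solving on (0,1), X = 0.779.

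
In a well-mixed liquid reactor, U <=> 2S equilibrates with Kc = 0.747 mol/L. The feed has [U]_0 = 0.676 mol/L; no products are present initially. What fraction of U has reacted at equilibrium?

X = 0.405

Let X = conversion of U; extent ξ = 0.676·X mol/L.
Concentrations: [U] = 0.676 − 0.676X; [S] = 1.35X.
Kc = [S]^2 / ([U]).
Solving Kc = 0.747 for X ∈ (0,1): X = 0.405.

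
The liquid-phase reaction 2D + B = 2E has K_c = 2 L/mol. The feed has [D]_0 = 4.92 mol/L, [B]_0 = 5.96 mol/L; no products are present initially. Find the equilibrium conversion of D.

X = 0.742

Let X = conversion of D; extent ξ = 4.92X/2 mol/L.
Concentrations: [D] = 4.92 − 4.92X; [B] = 5.96 − 2.46X; [E] = 4.92X.
K_c = [E]^2 / ([D]^2 [B]).
Solving K_c = 2 for X ∈ (0,1): X = 0.742.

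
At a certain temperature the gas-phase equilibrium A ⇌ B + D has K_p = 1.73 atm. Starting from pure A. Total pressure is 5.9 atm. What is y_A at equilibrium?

Basis: 1 mol A initially; let X = conversion of A. Extent ξ = X.
Mole table: n_A = 1 − X; n_B = X; n_D = X.
n_T = Σnᵢ = 1 + X.
y_i = n_i/n_T, p_i = y_i·P. K_p = p_B p_D / (p_A).
This yields a degree-2 equation in X; solving on (0,1), X = 0.476.
Then n_A = 0.524, n_T = 1.48, so y_A = 0.355.

y_A = 0.355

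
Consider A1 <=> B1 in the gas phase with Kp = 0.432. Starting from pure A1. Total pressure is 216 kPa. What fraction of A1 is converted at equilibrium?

X = 0.302

Basis: 1 mol A1 initially; let X = conversion of A1. Extent ξ = X.
Species balance: n_A1 = 1 − X; n_B1 = X.
Total moles n_T = 1 (Δν = 0, constant).
With p_i = (n_i/n_T)P, Kp = p_B1 / (p_A1).
Substituting and setting equal to 0.432 gives a polynomial in X; the root in (0,1) is X = 0.302.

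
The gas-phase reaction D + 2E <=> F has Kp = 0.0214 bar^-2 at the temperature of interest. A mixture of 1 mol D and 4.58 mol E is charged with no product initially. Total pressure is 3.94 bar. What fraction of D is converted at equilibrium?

X = 0.178

Let X = conversion of D (basis 1 mol D); extent of reaction ξ = X.
At extent ξ: n_D = 1 − X; n_E = 4.58 − 2X; n_F = X.
Total moles n_T = 5.58 − 2X.
Mole fractions y_i = n_i/n_T; Kp = p_F / (p_D p_E^2) with p_i = y_i·P.
Equating to 0.0214 bar^-2 and solving on 0 < X < 1: X = 0.178.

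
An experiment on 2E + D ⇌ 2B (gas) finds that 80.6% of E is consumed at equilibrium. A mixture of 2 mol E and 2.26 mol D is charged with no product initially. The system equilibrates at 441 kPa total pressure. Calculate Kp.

Kp = 0.093 kPa^-1

Take 2 mol E as basis and let X be its fractional conversion, so ξ = X.
At extent ξ: n_E = 2 − 2X; n_D = 2.26 − X; n_B = 2X.
Summing: n_T = 4.26 − X.
At X = 0.806: n_E = 0.388, n_D = 1.45, n_B = 1.61, n_T = 3.45.
p_i = (n_i/n_T)·P. Kp = p_B^2 / (p_E^2 p_D) = 0.093 kPa^-1.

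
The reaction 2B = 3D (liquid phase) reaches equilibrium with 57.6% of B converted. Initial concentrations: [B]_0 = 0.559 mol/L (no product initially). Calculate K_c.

Let X = conversion of B.
Concentrations: [B] = 0.559 − 0.559X; [D] = 0.839X.
At X = 0.576: [B] = 0.237, [D] = 0.483.
K_c = [D]^3 / ([B]^2) = 2.01 mol/L.

K_c = 2.01 mol/L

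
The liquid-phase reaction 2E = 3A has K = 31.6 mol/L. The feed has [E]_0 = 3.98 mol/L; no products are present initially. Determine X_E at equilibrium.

Let X = conversion of E; extent ξ = 3.98X/2 mol/L.
Concentrations: [E] = 3.98 − 3.98X; [A] = 5.97X.
K = [A]^3 / ([E]^2).
Equating to 31.6 mol/L: the physical root is X = 0.655.

X = 0.655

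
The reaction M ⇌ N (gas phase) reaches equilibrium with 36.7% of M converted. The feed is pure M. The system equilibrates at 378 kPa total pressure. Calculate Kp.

Let X = conversion of M (basis 1 mol M); extent of reaction ξ = X.
At extent ξ: n_M = 1 − X; n_N = X.
Since Δν = 0, n_T = 1 throughout.
At X = 0.367: n_M = 0.633, n_N = 0.367, n_T = 1.
p_i = (n_i/n_T)·P. Kp = p_N / (p_M) = 0.58.

Kp = 0.58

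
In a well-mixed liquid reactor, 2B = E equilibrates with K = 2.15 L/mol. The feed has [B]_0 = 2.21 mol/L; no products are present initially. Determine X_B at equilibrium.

Let X = conversion of B; extent ξ = 2.21X/2 mol/L.
Concentrations: [B] = 2.21 − 2.21X; [E] = 1.1X.
K = [E] / ([B]^2).
Equating to 2.15 L/mol: the physical root is X = 0.724.

X = 0.724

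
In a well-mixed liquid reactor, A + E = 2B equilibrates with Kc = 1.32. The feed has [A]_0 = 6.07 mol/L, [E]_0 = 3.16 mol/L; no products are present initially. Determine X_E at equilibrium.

Let X = conversion of E; extent ξ = 3.16·X mol/L.
Concentrations: [A] = 6.07 − 3.16X; [E] = 3.16 − 3.16X; [B] = 6.32X.
Kc = [B]^2 / ([A] [E]).
Setting equal to 1.32 and solving for X on (0,1) gives X = 0.490.

X = 0.490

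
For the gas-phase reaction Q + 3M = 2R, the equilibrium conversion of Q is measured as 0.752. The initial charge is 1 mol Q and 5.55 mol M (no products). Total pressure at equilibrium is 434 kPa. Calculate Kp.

Kp = 3.45e-05 kPa^-2

Let X = conversion of Q (basis 1 mol Q); extent of reaction ξ = X.
At extent ξ: n_Q = 1 − X; n_M = 5.55 − 3X; n_R = 2X.
n_T = Σnᵢ = 6.55 − 2X.
At X = 0.752: n_Q = 0.248, n_M = 3.29, n_R = 1.5, n_T = 5.05.
p_i = (n_i/n_T)·P. Kp = p_R^2 / (p_Q p_M^3) = 3.45e-05 kPa^-2.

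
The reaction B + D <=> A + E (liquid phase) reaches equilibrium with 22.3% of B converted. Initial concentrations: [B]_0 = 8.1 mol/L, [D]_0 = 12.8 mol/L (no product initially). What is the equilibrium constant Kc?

Let X = conversion of B.
Concentrations: [B] = 8.1 − 8.1X; [D] = 12.8 − 8.1X; [A] = 8.1X; [E] = 8.1X.
At X = 0.223: [B] = 6.29, [D] = 11, [A] = 1.81, [E] = 1.81.
Kc = [A] [E] / ([B] [D]) = 0.0472.

Kc = 0.0472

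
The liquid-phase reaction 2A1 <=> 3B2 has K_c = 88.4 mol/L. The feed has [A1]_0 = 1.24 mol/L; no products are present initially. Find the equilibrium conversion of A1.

X = 0.834

Let X = conversion of A1; extent ξ = 1.24X/2 mol/L.
Concentrations: [A1] = 1.24 − 1.24X; [B2] = 1.86X.
K_c = [B2]^3 / ([A1]^2).
Setting equal to 88.4 and solving for X on (0,1) gives X = 0.834.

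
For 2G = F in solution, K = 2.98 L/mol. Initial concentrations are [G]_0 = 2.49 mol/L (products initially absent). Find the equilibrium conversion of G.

X = 0.772

Let X = conversion of G; extent ξ = 2.49X/2 mol/L.
Concentrations: [G] = 2.49 − 2.49X; [F] = 1.25X.
K = [F] / ([G]^2).
This equals 2.98 at X = 0.772 (the root in 0 < X < 1).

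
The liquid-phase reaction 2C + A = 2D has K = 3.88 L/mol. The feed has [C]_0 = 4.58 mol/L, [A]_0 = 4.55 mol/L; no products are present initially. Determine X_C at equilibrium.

Let X = conversion of C; extent ξ = 4.58X/2 mol/L.
Concentrations: [C] = 4.58 − 4.58X; [A] = 4.55 − 2.29X; [D] = 4.58X.
K = [D]^2 / ([C]^2 [A]).
Equating to 3.88 L/mol: the physical root is X = 0.767.

X = 0.767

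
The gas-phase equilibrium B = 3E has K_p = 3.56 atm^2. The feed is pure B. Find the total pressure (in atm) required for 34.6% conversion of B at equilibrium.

Basis: 1 mol B initially; let X = conversion of B. Extent ξ = X.
At extent ξ: n_B = 1 − X; n_E = 3X.
Total moles n_T = 1 + 2X.
K_p = p_E^3 / (p_B) with p_i = (n_i/n_T)·P.
At X = 0.346: the mole-fraction product g(X) = Π y_i^ν_i = 0.5973. Since K_p = g(X)·P^{2}, P = (K_p/g)^(1/2) = (3.56/0.5973)^(1/2) = 2.44 atm.

P = 2.44 atm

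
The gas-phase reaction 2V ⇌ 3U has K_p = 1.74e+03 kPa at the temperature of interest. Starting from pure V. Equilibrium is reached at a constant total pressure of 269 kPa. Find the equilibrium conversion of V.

Take 1 mol V as basis and let X be its fractional conversion, so ξ = 0.5X.
Moles: n_V = 1 − X; n_U = 1.5X.
n_T = Σnᵢ = 1 + 0.5X.
y_i = n_i/n_T, p_i = y_i·P. K_p = p_U^3 / (p_V^2).
This yields a degree-3 equation in X; solving on (0,1), X = 0.662.

X = 0.662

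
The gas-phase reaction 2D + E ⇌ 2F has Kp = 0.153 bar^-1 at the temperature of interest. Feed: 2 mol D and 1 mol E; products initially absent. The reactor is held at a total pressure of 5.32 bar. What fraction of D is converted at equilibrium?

Let X = conversion of D (basis 2 mol D); extent of reaction ξ = X.
Moles: n_D = 2 − 2X; n_E = 1 − X; n_F = 2X.
Summing: n_T = 3 − X.
Mole fractions y_i = n_i/n_T; Kp = p_F^2 / (p_D^2 p_E) with p_i = y_i·P.
This yields a degree-3 equation in X; solving on (0,1), X = 0.313.

X = 0.313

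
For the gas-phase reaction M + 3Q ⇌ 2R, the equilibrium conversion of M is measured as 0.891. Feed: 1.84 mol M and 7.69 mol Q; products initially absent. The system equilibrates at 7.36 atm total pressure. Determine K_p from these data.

Take 1.84 mol M as basis and let X be its fractional conversion, so ξ = 1.84X.
At extent ξ: n_M = 1.84 − 1.84X; n_Q = 7.69 − 5.52X; n_R = 3.68X.
Total moles n_T = 9.53 − 3.68X.
At X = 0.891: n_M = 0.201, n_Q = 2.77, n_R = 3.28, n_T = 6.25.
p_i = (n_i/n_T)·P. K_p = p_R^2 / (p_M p_Q^3) = 1.82 atm^-2.

K_p = 1.82 atm^-2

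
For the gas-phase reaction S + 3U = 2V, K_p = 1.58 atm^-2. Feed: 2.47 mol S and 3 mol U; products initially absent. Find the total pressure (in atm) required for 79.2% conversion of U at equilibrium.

P = 7.67 atm

Let X = conversion of U (basis 3 mol U); extent of reaction ξ = X.
Mole table: n_S = 2.47 − X; n_U = 3 − 3X; n_V = 2X.
Total moles n_T = 5.47 − 2X.
K_p = p_V^2 / (p_S p_U^3) with p_i = (n_i/n_T)·P.
At X = 0.792: the mole-fraction product g(X) = Π y_i^ν_i = 92.93. Since K_p = g(X)·P^{-2}, P = (g/K_p)^(1/2) = (92.93/1.58)^(1/2) = 7.67 atm.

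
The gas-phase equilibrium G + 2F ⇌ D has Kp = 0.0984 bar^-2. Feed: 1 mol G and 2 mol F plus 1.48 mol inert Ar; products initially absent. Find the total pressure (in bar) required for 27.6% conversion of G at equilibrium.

Take 1 mol G as basis and let X be its fractional conversion, so ξ = X.
At extent ξ: n_G = 1 − X; n_F = 2 − 2X; n_D = X; n_I = 1.48 (inert).
n_T = Σnᵢ = 4.48 − 2X.
Kp = p_D / (p_G p_F^2) with p_i = (n_i/n_T)·P.
At X = 0.276: the mole-fraction product g(X) = Π y_i^ν_i = 2.805. Since Kp = g(X)·P^{-2}, P = (g/Kp)^(1/2) = (2.805/0.0984)^(1/2) = 5.34 bar.

P = 5.34 bar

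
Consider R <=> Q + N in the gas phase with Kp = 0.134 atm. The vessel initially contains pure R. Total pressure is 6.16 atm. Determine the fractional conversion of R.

Basis: 1 mol R initially; let X = conversion of R. Extent ξ = X.
Mole table: n_R = 1 − X; n_Q = X; n_N = X.
Total moles n_T = 1 + X.
y_i = n_i/n_T, p_i = y_i·P. Kp = p_Q p_N / (p_R).
Equating to 0.134 atm and solving on 0 < X < 1: X = 0.146.

X = 0.146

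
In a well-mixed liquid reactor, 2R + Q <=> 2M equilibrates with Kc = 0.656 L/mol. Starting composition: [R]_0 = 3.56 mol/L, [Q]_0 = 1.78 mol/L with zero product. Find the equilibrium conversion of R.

Let X = conversion of R; extent ξ = 3.56X/2 mol/L.
Concentrations: [R] = 3.56 − 3.56X; [Q] = 1.78 − 1.78X; [M] = 3.56X.
Kc = [M]^2 / ([R]^2 [Q]).
Solving Kc = 0.656 for X ∈ (0,1): X = 0.446.

X = 0.446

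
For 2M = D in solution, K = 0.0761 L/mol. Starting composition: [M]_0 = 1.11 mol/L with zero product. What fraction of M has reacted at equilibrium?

Let X = conversion of M; extent ξ = 1.11X/2 mol/L.
Concentrations: [M] = 1.11 − 1.11X; [D] = 0.555X.
K = [D] / ([M]^2).
This equals 0.0761 at X = 0.128 (the root in 0 < X < 1).

X = 0.128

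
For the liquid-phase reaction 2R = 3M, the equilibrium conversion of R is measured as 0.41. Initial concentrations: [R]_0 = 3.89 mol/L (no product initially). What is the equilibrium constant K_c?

Let X = conversion of R.
Concentrations: [R] = 3.89 − 3.89X; [M] = 5.83X.
At X = 0.41: [R] = 2.3, [M] = 2.39.
K_c = [M]^3 / ([R]^2) = 2.6 mol/L.

K_c = 2.6 mol/L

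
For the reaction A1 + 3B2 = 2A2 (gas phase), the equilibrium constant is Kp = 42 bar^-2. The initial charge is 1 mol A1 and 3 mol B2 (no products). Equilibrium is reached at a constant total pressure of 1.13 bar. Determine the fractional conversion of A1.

X = 0.692

Basis: 1 mol A1 initially; let X = conversion of A1. Extent ξ = X.
At extent ξ: n_A1 = 1 − X; n_B2 = 3 − 3X; n_A2 = 2X.
Total moles n_T = 4 − 2X.
Mole fractions y_i = n_i/n_T; Kp = p_A2^2 / (p_A1 p_B2^3) with p_i = y_i·P.
Equating to 42 bar^-2 and solving on 0 < X < 1: X = 0.692.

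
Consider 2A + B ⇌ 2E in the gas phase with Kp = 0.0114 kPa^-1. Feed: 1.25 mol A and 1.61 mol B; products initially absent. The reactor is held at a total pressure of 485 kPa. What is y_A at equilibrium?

y_A = 0.191

Let X = conversion of A (basis 1.25 mol A); extent of reaction ξ = 0.625X.
Mole table: n_A = 1.25 − 1.25X; n_B = 1.61 − 0.625X; n_E = 1.25X.
Summing: n_T = 2.86 − 0.625X.
With p_i = (n_i/n_T)P, Kp = p_E^2 / (p_A^2 p_B).
Substituting and setting equal to 0.0114 kPa^-1 gives a polynomial in X; the root in (0,1) is X = 0.623.
Then n_A = 0.471, n_T = 2.47, so y_A = 0.191.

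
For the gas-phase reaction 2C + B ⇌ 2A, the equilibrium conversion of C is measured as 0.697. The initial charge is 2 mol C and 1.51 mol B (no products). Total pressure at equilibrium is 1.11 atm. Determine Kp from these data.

Take 2 mol C as basis and let X be its fractional conversion, so ξ = X.
At extent ξ: n_C = 2 − 2X; n_B = 1.51 − X; n_A = 2X.
n_T = Σnᵢ = 3.51 − X.
At X = 0.697: n_C = 0.606, n_B = 0.813, n_A = 1.39, n_T = 2.81.
p_i = (n_i/n_T)·P. Kp = p_A^2 / (p_C^2 p_B) = 16.5 atm^-1.

Kp = 16.5 atm^-1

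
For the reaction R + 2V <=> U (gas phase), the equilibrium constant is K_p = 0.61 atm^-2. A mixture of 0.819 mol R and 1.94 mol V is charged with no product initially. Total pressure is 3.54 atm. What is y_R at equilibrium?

Take 0.819 mol R as basis and let X be its fractional conversion, so ξ = 0.819X.
At extent ξ: n_R = 0.819 − 0.819X; n_V = 1.94 − 1.64X; n_U = 0.819X.
Summing: n_T = 2.76 − 1.64X.
With p_i = (n_i/n_T)P, K_p = p_U / (p_R p_V^2).
This yields a degree-3 equation in X; solving on (0,1), X = 0.665.
Then n_R = 0.274, n_T = 1.67, so y_R = 0.164.

y_R = 0.164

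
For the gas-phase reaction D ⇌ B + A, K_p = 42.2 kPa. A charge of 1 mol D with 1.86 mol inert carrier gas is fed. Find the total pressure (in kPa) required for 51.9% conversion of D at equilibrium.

P = 255 kPa

Let X = conversion of D (basis 1 mol D); extent of reaction ξ = X.
Moles: n_D = 1 − X; n_B = X; n_A = X; n_I = 1.86 (inert).
Total moles n_T = 2.86 + X.
K_p = p_B p_A / (p_D) with p_i = (n_i/n_T)·P.
At X = 0.519: the mole-fraction product g(X) = Π y_i^ν_i = 0.1657. Since K_p = g(X)·P^{1}, P = (K_p/g)^(1/1) = (42.2/0.1657)^(1/1) = 255 kPa.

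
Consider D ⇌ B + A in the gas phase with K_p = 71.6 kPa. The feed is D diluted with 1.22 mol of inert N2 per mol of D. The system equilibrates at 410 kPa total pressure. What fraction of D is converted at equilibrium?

Basis: 1 mol D initially; let X = conversion of D. Extent ξ = X.
At extent ξ: n_D = 1 − X; n_B = X; n_A = X; n_I = 1.22 (inert).
Total moles n_T = 2.22 + X.
y_i = n_i/n_T, p_i = y_i·P. K_p = p_B p_A / (p_D).
Equating to 71.6 kPa and solving on 0 < X < 1: X = 0.491.

X = 0.491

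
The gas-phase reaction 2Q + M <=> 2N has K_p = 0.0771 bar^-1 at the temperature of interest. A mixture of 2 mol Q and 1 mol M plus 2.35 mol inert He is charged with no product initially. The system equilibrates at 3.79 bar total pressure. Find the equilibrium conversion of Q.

X = 0.177

Basis: 2 mol Q initially; let X = conversion of Q. Extent ξ = X.
At extent ξ: n_Q = 2 − 2X; n_M = 1 − X; n_N = 2X; n_I = 2.35 (inert).
n_T = Σnᵢ = 5.35 − X.
With p_i = (n_i/n_T)P, K_p = p_N^2 / (p_Q^2 p_M).
This yields a degree-3 equation in X; solving on (0,1), X = 0.177.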